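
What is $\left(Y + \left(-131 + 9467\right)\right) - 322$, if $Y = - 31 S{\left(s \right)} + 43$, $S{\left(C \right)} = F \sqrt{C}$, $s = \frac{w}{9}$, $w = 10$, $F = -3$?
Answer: $9057 + 31 \sqrt{10} \approx 9155.0$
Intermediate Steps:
$s = \frac{10}{9} \approx 1.1111$
$S{\left(C \right)} = - 3 \sqrt{C}$
$Y = 43 + 31 \sqrt{10}$ ($Y = - 31 \left(- 3 \sqrt{\frac{10}{9}}\right) + 43 = - 31 \left(- 3 \frac{\sqrt{10}}{3}\right) + 43 = - 31 \left(- \sqrt{10}\right) + 43 = 31 \sqrt{10} + 43 = 43 + 31 \sqrt{10} \approx 141.03$)
$\left(Y + \left(-131 + 9467\right)\right) - 322 = \left(\left(43 + 31 \sqrt{10}\right) + \left(-131 + 9467\right)\right) - 322 = \left(\left(43 + 31 \sqrt{10}\right) + 9336\right) - 322 = \left(9379 + 31 \sqrt{10}\right) - 322 = 9057 + 31 \sqrt{10}$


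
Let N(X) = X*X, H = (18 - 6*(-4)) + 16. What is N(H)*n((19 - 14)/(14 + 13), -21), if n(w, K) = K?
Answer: -70644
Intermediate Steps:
H = 58 (H = (18 + 24) + 16 = 42 + 16 = 58)
N(X) = X²
N(H)*n((19 - 14)/(14 + 13), -21) = 58²*(-21) = 3364*(-21) = -70644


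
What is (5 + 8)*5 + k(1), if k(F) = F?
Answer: 66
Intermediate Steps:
(5 + 8)*5 + k(1) = (5 + 8)*5 + 1 = 13*5 + 1 = 65 + 1 = 66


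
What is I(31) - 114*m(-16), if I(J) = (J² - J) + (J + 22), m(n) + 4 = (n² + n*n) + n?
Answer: -55105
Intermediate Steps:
m(n) = -4 + n + 2*n² (m(n) = -4 + ((n² + n*n) + n) = -4 + ((n² + n²) + n) = -4 + (2*n² + n) = -4 + (n + 2*n²) = -4 + n + 2*n²)
I(J) = 22 + J² (I(J) = (J² - J) + (22 + J) = 22 + J²)
I(31) - 114*m(-16) = (22 + 31²) - 114*(-4 - 16 + 2*(-16)²) = (22 + 961) - 114*(-4 - 16 + 2*256) = 983 - 114*(-4 - 16 + 512) = 983 - 114*492 = 983 - 56088 = -55105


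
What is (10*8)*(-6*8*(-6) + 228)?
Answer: 41280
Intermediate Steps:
(10*8)*(-6*8*(-6) + 228) = 80*(-48*(-6) + 228) = 80*(288 + 228) = 80*516 = 41280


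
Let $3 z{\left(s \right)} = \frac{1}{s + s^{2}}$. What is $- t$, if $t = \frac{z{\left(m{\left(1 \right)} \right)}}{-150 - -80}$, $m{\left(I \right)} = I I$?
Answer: $\frac{1}{420} \approx 0.002381$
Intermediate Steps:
$m{\left(I \right)} = I^{2}$
$z{\left(s \right)} = \frac{1}{3 \left(s + s^{2}\right)}$
$t = - \frac{1}{420}$ ($t = \frac{\frac{1}{3} \frac{1}{1^{2}} \frac{1}{1 + 1^{2}}}{-150 - -80} = \frac{\frac{1}{3} \cdot 1^{-1} \frac{1}{1 + 1}}{-150 + 80} = \frac{\frac{1}{3} \cdot 1 \cdot \frac{1}{2}}{-70} = - \frac{\frac{1}{3} \cdot 1 \cdot \frac{1}{2}}{70} = \left(- \frac{1}{70}\right) \frac{1}{6} = - \frac{1}{420} \approx -0.002381$)
$- t = \left(-1\right) \left(- \frac{1}{420}\right) = \frac{1}{420}$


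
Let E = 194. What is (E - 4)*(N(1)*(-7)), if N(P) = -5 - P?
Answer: 7980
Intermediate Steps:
(E - 4)*(N(1)*(-7)) = (194 - 4)*((-5 - 1*1)*(-7)) = 190*((-5 - 1)*(-7)) = 190*(-6*(-7)) = 190*42 = 7980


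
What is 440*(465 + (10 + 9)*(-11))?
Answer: 112640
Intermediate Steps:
440*(465 + (10 + 9)*(-11)) = 440*(465 + 19*(-11)) = 440*(465 - 209) = 440*256 = 112640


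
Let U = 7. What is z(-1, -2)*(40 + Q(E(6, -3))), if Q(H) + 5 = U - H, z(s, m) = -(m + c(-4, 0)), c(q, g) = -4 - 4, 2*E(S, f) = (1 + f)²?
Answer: 400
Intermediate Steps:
E(S, f) = (1 + f)²/2
c(q, g) = -8
z(s, m) = 8 - m (z(s, m) = -(m - 8) = -(-8 + m) = 8 - m)
Q(H) = 2 - H (Q(H) = -5 + (7 - H) = 2 - H)
z(-1, -2)*(40 + Q(E(6, -3))) = (8 - 1*(-2))*(40 + (2 - (1 - 3)²/2)) = (8 + 2)*(40 + (2 - (-2)²/2)) = 10*(40 + (2 - 4/2)) = 10*(40 + (2 - 1*2)) = 10*(40 + (2 - 2)) = 10*(40 + 0) = 10*40 = 400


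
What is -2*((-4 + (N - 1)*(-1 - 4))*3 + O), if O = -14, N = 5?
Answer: 172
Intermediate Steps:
-2*((-4 + (N - 1)*(-1 - 4))*3 + O) = -2*((-4 + (5 - 1)*(-1 - 4))*3 - 14) = -2*((-4 + 4*(-5))*3 - 14) = -2*((-4 - 20)*3 - 14) = -2*(-24*3 - 14) = -2*(-72 - 14) = -2*(-86) = 172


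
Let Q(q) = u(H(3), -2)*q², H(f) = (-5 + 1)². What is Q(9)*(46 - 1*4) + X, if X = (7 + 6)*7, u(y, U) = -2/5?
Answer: -6349/5 ≈ -1269.8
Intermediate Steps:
H(f) = 16 (H(f) = (-4)² = 16)
u(y, U) = -⅖ (u(y, U) = -2*⅕ = -⅖)
X = 91 (X = 13*7 = 91)
Q(q) = -2*q²/5
Q(9)*(46 - 1*4) + X = (-⅖*9²)*(46 - 1*4) + 91 = (-⅖*81)*(46 - 4) + 91 = -162/5*42 + 91 = -6804/5 + 91 = -6349/5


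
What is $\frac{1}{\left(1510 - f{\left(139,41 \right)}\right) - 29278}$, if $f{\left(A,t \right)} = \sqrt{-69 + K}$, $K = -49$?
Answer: $\frac{i}{\sqrt{118} - 27768 i} \approx -3.6013 \cdot 10^{-5} + 1.4088 \cdot 10^{-8} i$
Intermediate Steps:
$f{\left(A,t \right)} = i \sqrt{118}$ ($f{\left(A,t \right)} = \sqrt{-69 - 49} = \sqrt{-118} = i \sqrt{118}$)
$\frac{1}{\left(1510 - f{\left(139,41 \right)}\right) - 29278} = \frac{1}{\left(1510 - i \sqrt{118}\right) - 29278} = \frac{1}{-27768 - i \sqrt{118}}$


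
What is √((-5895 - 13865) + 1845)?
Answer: I*√17915 ≈ 133.85*I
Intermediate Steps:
√((-5895 - 13865) + 1845) = √(-19760 + 1845) = √(-17915) = I*√17915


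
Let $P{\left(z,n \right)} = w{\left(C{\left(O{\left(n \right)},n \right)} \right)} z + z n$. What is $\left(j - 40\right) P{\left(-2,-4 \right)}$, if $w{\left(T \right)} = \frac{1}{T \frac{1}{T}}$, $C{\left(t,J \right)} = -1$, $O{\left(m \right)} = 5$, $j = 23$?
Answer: $-102$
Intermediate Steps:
$w{\left(T \right)} = 1$ ($w{\left(T \right)} = 1^{-1} = 1$)
$P{\left(z,n \right)} = z + n z$ ($P{\left(z,n \right)} = 1 z + z n = z + n z$)
$\left(j - 40\right) P{\left(-2,-4 \right)} = \left(23 - 40\right) \left(- 2 \left(1 - 4\right)\right) = - 17 \left(\left(-2\right) \left(-3\right)\right) = \left(-17\right) 6 = -102$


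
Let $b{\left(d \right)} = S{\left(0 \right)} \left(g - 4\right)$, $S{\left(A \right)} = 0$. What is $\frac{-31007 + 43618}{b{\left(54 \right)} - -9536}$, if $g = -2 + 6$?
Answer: $\frac{12611}{9536} \approx 1.3225$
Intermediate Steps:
$g = 4$
$b{\left(d \right)} = 0$ ($b{\left(d \right)} = 0 \left(4 - 4\right) = 0 \cdot 0 = 0$)
$\frac{-31007 + 43618}{b{\left(54 \right)} - -9536} = \frac{-31007 + 43618}{0 - -9536} = \frac{12611}{0 + 9536} = \frac{12611}{9536}$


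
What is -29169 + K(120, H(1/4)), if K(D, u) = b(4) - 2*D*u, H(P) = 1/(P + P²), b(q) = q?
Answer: -29933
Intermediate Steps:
K(D, u) = 4 - 2*D*u
-29169 + K(120, H(1/4)) = -29169 + (4 - 2*120*1/((1/4)*(1 + 1/4))) = -29169 + (4 - 2*120*1/((¼)*(1 + ¼))) = -29169 + (4 - 2*120*4/(5/4)) = -29169 + (4 - 2*120*4*(⅘)) = -29169 + (4 - 2*120*16/5) = -29169 + (4 - 768) = -29169 - 764 = -29933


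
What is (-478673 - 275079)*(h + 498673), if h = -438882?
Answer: -45067585832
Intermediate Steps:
(-478673 - 275079)*(h + 498673) = (-478673 - 275079)*(-438882 + 498673) = -753752*59791 = -45067585832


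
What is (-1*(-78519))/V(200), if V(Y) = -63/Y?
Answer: -747800/3 ≈ -2.4927e+5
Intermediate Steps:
(-1*(-78519))/V(200) = (-1*(-78519))/((-63/200)) = 78519/((-63*1/200)) = 78519/(-63/200) = 78519*(-200/63) = -747800/3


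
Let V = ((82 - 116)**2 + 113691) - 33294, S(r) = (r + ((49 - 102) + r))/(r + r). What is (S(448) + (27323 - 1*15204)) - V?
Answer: -62212021/896 ≈ -69433.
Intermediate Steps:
S(r) = (-53 + 2*r)/(2*r) (S(r) = (r + (-53 + r))/((2*r)) = (-53 + 2*r)*(1/(2*r)) = (-53 + 2*r)/(2*r))
V = 81553 (V = ((-34)**2 + 113691) - 33294 = (1156 + 113691) - 33294 = 114847 - 33294 = 81553)
(S(448) + (27323 - 1*15204)) - V = ((-53/2 + 448)/448 + (27323 - 1*15204)) - 1*81553 = ((1/448)*(843/2) + (27323 - 15204)) - 81553 = (843/896 + 12119) - 81553 = 10859467/896 - 81553 = -62212021/896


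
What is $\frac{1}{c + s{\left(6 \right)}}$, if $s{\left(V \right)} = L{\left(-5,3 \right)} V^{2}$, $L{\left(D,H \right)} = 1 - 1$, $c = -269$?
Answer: $- \frac{1}{269} \approx -0.0037175$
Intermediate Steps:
$L{\left(D,H \right)} = 0$
$s{\left(V \right)} = 0$ ($s{\left(V \right)} = 0 V^{2} = 0$)
$\frac{1}{c + s{\left(6 \right)}} = \frac{1}{-269 + 0} = \frac{1}{-269} = - \frac{1}{269}$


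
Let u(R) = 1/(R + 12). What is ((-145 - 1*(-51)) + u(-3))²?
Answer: 714025/81 ≈ 8815.1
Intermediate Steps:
u(R) = 1/(12 + R)
((-145 - 1*(-51)) + u(-3))² = ((-145 - 1*(-51)) + 1/(12 - 3))² = ((-145 + 51) + 1/9)² = (-94 + ⅑)² = (-845/9)² = 714025/81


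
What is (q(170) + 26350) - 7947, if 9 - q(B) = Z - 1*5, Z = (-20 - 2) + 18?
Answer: 18421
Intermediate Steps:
Z = -4 (Z = -22 + 18 = -4)
q(B) = 18 (q(B) = 9 - (-4 - 1*5) = 9 - (-4 - 5) = 9 - 1*(-9) = 9 + 9 = 18)
(q(170) + 26350) - 7947 = (18 + 26350) - 7947 = 26368 - 7947 = 18421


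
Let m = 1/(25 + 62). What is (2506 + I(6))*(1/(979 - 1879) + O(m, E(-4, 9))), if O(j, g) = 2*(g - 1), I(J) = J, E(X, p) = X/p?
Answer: -181492/25 ≈ -7259.7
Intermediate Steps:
m = 1/87 ≈ 0.011494
O(j, g) = -2 + 2*g (O(j, g) = 2*(-1 + g) = -2 + 2*g)
(2506 + I(6))*(1/(979 - 1879) + O(m, E(-4, 9))) = (2506 + 6)*(1/(979 - 1879) + (-2 + 2*(-4/9))) = 2512*(1/(-900) + (-2 + 2*(-4*⅑))) = 2512*(-1/900 + (-2 + 2*(-4/9))) = 2512*(-1/900 + (-2 - 8/9)) = 2512*(-1/900 - 26/9) = 2512*(-289/100) = -181492/25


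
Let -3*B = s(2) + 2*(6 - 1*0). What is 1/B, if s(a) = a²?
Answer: -3/16 ≈ -0.18750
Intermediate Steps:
B = -16/3 (B = -(2² + 2*(6 - 1*0))/3 = -(4 + 2*(6 + 0))/3 = -(4 + 2*6)/3 = -(4 + 12)/3 = -⅓*16 = -16/3 ≈ -5.3333)
1/B = 1/(-16/3) = -3/16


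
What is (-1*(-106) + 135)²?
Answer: 58081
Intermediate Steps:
(-1*(-106) + 135)² = (106 + 135)² = 241² = 58081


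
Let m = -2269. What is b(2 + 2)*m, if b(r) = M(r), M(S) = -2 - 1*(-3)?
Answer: -2269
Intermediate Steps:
M(S) = 1 (M(S) = -2 + 3 = 1)
b(r) = 1
b(2 + 2)*m = 1*(-2269) = -2269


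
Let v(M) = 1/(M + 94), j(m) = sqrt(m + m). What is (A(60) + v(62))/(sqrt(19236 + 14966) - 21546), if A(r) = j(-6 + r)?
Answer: -513/1724156252 - 9234*sqrt(3)/33156851 - 3*sqrt(2094)/33156851 - sqrt(698)/10344937512 ≈ -0.00048681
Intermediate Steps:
j(m) = sqrt(2)*sqrt(m) (j(m) = sqrt(2*m) = sqrt(2)*sqrt(m))
v(M) = 1/(94 + M)
A(r) = sqrt(2)*sqrt(-6 + r)
(A(60) + v(62))/(sqrt(19236 + 14966) - 21546) = (sqrt(-12 + 2*60) + 1/(94 + 62))/(sqrt(19236 + 14966) - 21546) = (sqrt(-12 + 120) + 1/156)/(sqrt(34202) - 21546) = (sqrt(108) + 1/156)/(7*sqrt(698) - 21546) = (6*sqrt(3) + 1/156)/(-21546 + 7*sqrt(698)) = (1/156 + 6*sqrt(3))/(-21546 + 7*sqrt(698))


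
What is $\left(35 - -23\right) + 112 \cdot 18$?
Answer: $2074$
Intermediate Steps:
$\left(35 - -23\right) + 112 \cdot 18 = \left(35 + 23\right) + 2016 = 58 + 2016 = 2074$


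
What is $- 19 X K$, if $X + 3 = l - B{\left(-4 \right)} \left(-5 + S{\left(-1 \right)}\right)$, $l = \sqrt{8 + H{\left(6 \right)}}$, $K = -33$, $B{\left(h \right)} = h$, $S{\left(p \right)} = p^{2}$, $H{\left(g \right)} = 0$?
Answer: $-11913 + 1254 \sqrt{2} \approx -10140.0$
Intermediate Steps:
$l = 2 \sqrt{2}$ ($l = \sqrt{8 + 0} = \sqrt{8} = 2 \sqrt{2} \approx 2.8284$)
$X = -19 + 2 \sqrt{2}$ ($X = -3 + \left(2 \sqrt{2} - - 4 \left(-5 + \left(-1\right)^{2}\right)\right) = -3 + \left(2 \sqrt{2} - - 4 \left(-5 + 1\right)\right) = -3 + \left(2 \sqrt{2} - \left(-4\right) \left(-4\right)\right) = -3 + \left(2 \sqrt{2} - 16\right) = -3 - \left(16 - 2 \sqrt{2}\right) = -19 + 2 \sqrt{2} \approx -16.172$)
$- 19 X K = - 19 \left(-19 + 2 \sqrt{2}\right) \left(-33\right) = \left(361 - 38 \sqrt{2}\right) \left(-33\right) = -11913 + 1254 \sqrt{2}$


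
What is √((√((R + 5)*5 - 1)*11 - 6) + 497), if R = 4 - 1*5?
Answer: √(491 + 11*√19) ≈ 23.215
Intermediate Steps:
R = -1 (R = 4 - 5 = -1)
√((√((R + 5)*5 - 1)*11 - 6) + 497) = √((√((-1 + 5)*5 - 1)*11 - 6) + 497) = √((√(4*5 - 1)*11 - 6) + 497) = √((√(20 - 1)*11 - 6) + 497) = √((√19*11 - 6) + 497) = √((11*√19 - 6) + 497) = √((-6 + 11*√19) + 497) = √(491 + 11*√19)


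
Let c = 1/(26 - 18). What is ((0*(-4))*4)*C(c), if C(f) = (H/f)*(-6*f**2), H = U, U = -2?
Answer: 0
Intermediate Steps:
c = 1/8 ≈ 0.12500
H = -2
C(f) = 12*f (C(f) = (-2/f)*(-6*f**2) = 12*f)
((0*(-4))*4)*C(c) = ((0*(-4))*4)*(12*(1/8)) = (0*4)*(3/2) = 0*(3/2) = 0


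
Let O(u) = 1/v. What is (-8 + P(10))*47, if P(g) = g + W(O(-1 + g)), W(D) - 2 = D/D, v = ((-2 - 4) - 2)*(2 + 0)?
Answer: 235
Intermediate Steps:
v = -16 (v = (-6 - 2)*2 = -8*2 = -16)
O(u) = -1/16 (O(u) = 1/(-16) = -1/16)
W(D) = 3 (W(D) = 2 + D/D = 2 + 1 = 3)
P(g) = 3 + g (P(g) = g + 3 = 3 + g)
(-8 + P(10))*47 = (-8 + (3 + 10))*47 = (-8 + 13)*47 = 5*47 = 235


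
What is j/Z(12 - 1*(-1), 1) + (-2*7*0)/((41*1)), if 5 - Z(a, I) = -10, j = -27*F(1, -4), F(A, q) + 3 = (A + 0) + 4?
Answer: -18/5 ≈ -3.6000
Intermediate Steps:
F(A, q) = 1 + A (F(A, q) = -3 + ((A + 0) + 4) = -3 + (A + 4) = -3 + (4 + A) = 1 + A)
j = -54 (j = -27*(1 + 1) = -27*2 = -54)
Z(a, I) = 15 (Z(a, I) = 5 - 1*(-10) = 5 + 10 = 15)
j/Z(12 - 1*(-1), 1) + (-2*7*0)/((41*1)) = -54/15 + (-2*7*0)/((41*1)) = -54*1/15 - 14*0/41 = -18/5 + 0*(1/41) = -18/5 + 0 = -18/5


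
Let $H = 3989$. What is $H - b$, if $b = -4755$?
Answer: $8744$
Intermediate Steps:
$H - b = 3989 - -4755 = 3989 + 4755 = 8744$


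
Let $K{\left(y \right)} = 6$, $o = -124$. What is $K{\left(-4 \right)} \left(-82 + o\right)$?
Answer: $-1236$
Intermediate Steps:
$K{\left(-4 \right)} \left(-82 + o\right) = 6 \left(-82 - 124\right) = 6 \left(-206\right) = -1236$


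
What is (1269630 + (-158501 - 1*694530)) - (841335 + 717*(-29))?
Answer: -403943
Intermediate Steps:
(1269630 + (-158501 - 1*694530)) - (841335 + 717*(-29)) = (1269630 + (-158501 - 694530)) - (841335 - 20793) = (1269630 - 853031) - 1*820542 = 416599 - 820542 = -403943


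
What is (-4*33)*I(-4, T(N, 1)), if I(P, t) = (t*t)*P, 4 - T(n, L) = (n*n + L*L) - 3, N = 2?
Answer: 2112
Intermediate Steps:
T(n, L) = 7 - L**2 - n**2 (T(n, L) = 4 - ((n*n + L*L) - 3) = 4 - ((n**2 + L**2) - 3) = 4 - ((L**2 + n**2) - 3) = 4 - (-3 + L**2 + n**2) = 4 + (3 - L**2 - n**2) = 7 - L**2 - n**2)
I(P, t) = P*t**2 (I(P, t) = t**2*P = P*t**2)
(-4*33)*I(-4, T(N, 1)) = (-4*33)*(-4*(7 - 1*1**2 - 1*2**2)**2) = -(-528)*(7 - 1*1 - 1*4)**2 = -(-528)*(7 - 1 - 4)**2 = -(-528)*2**2 = -(-528)*4 = -132*(-16) = 2112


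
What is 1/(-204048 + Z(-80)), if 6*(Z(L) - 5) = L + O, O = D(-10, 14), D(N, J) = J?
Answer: -1/204054 ≈ -4.9007e-6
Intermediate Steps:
O = 14
Z(L) = 22/3 + L/6 (Z(L) = 5 + (L + 14)/6 = 5 + (14 + L)/6 = 5 + (7/3 + L/6) = 22/3 + L/6)
1/(-204048 + Z(-80)) = 1/(-204048 + (22/3 + (⅙)*(-80))) = 1/(-204048 + (22/3 - 40/3)) = 1/(-204048 - 6) = 1/(-204054) = -1/204054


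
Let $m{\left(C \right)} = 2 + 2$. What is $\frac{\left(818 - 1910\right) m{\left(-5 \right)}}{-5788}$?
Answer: $\frac{1092}{1447} \approx 0.75466$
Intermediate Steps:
$m{\left(C \right)} = 4$
$\frac{\left(818 - 1910\right) m{\left(-5 \right)}}{-5788} = \frac{\left(818 - 1910\right) 4}{-5788} = \left(-1092\right) 4 \left(- \frac{1}{5788}\right) = \left(-4368\right) \left(- \frac{1}{5788}\right) = \frac{1092}{1447}$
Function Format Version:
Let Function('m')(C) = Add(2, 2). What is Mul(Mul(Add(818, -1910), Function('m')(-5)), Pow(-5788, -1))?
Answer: Rational(1092, 1447) ≈ 0.75466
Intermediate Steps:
Function('m')(C) = 4
Mul(Mul(Add(818, -1910), Function('m')(-5)), Pow(-5788, -1)) = Mul(Mul(Add(818, -1910), 4), Pow(-5788, -1)) = Mul(Mul(-1092, 4), Rational(-1, 5788)) = Mul(-4368, Rational(-1, 5788)) = Rational(1092, 1447)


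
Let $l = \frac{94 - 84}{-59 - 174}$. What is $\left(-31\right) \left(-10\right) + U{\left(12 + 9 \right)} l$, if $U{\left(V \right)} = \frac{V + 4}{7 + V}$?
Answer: $\frac{1011095}{3262} \approx 309.96$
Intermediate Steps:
$l = - \frac{10}{233}$ ($l = \frac{10}{-233} = 10 \left(- \frac{1}{233}\right) = - \frac{10}{233} \approx -0.042918$)
$U{\left(V \right)} = \frac{4 + V}{7 + V}$
$\left(-31\right) \left(-10\right) + U{\left(12 + 9 \right)} l = \left(-31\right) \left(-10\right) + \frac{4 + \left(12 + 9\right)}{7 + \left(12 + 9\right)} \left(- \frac{10}{233}\right) = 310 + \frac{4 + 21}{7 + 21} \left(- \frac{10}{233}\right) = 310 + \frac{1}{28} \cdot 25 \left(- \frac{10}{233}\right) = 310 + \frac{25}{28} \left(- \frac{10}{233}\right) = 310 - \frac{125}{3262} = \frac{1011095}{3262}$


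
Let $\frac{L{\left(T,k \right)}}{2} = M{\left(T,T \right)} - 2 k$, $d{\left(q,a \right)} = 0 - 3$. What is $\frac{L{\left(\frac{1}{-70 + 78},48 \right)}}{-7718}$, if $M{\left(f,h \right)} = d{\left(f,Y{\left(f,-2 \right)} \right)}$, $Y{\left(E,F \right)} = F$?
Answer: $\frac{99}{3859} \approx 0.025654$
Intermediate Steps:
$d{\left(q,a \right)} = -3$ ($d{\left(q,a \right)} = 0 - 3 = -3$)
$M{\left(f,h \right)} = -3$
$L{\left(T,k \right)} = -6 - 4 k$ ($L{\left(T,k \right)} = 2 \left(-3 - 2 k\right) = -6 - 4 k$)
$\frac{L{\left(\frac{1}{-70 + 78},48 \right)}}{-7718} = \frac{-6 - 192}{-7718} = \left(-6 - 192\right) \left(- \frac{1}{7718}\right) = \left(-198\right) \left(- \frac{1}{7718}\right) = \frac{99}{3859}$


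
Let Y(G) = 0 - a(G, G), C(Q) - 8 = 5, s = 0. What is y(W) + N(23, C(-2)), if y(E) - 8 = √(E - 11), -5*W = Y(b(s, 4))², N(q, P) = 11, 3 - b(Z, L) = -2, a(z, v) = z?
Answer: 19 + 4*I ≈ 19.0 + 4.0*I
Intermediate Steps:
b(Z, L) = 5 (b(Z, L) = 3 - 1*(-2) = 3 + 2 = 5)
C(Q) = 13 (C(Q) = 8 + 5 = 13)
Y(G) = -G (Y(G) = 0 - G = -G)
W = -5 (W = -(-1*5)²/5 = -⅕*(-5)² = -⅕*25 = -5)
y(E) = 8 + √(-11 + E) (y(E) = 8 + √(E - 11) = 8 + √(-11 + E))
y(W) + N(23, C(-2)) = (8 + √(-11 - 5)) + 11 = (8 + √(-16)) + 11 = (8 + 4*I) + 11 = 19 + 4*I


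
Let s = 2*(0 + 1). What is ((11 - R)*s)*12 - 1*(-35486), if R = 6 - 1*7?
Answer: 35774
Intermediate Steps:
R = -1 (R = 6 - 7 = -1)
s = 2 (s = 2*1 = 2)
((11 - R)*s)*12 - 1*(-35486) = ((11 - 1*(-1))*2)*12 - 1*(-35486) = ((11 + 1)*2)*12 + 35486 = (12*2)*12 + 35486 = 24*12 + 35486 = 288 + 35486 = 35774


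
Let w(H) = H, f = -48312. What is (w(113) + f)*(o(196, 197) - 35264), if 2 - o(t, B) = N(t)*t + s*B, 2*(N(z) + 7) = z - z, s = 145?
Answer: 3010268545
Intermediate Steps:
N(z) = -7 (N(z) = -7 + (z - z)/2 = -7 + (½)*0 = -7 + 0 = -7)
o(t, B) = 2 - 145*B + 7*t (o(t, B) = 2 - (-7*t + 145*B) = 2 + (-145*B + 7*t) = 2 - 145*B + 7*t)
(w(113) + f)*(o(196, 197) - 35264) = (113 - 48312)*((2 - 145*197 + 7*196) - 35264) = -48199*((2 - 28565 + 1372) - 35264) = -48199*(-27191 - 35264) = -48199*(-62455) = 3010268545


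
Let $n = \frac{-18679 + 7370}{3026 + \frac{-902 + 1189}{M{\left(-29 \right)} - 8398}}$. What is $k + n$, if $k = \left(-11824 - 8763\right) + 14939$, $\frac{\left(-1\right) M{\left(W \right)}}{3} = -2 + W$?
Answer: $- \frac{142031792909}{25130643} \approx -5651.7$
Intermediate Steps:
$M{\left(W \right)} = 6 - 3 W$ ($M{\left(W \right)} = - 3 \left(-2 + W\right) = 6 - 3 W$)
$k = -5648$ ($k = -20587 + 14939 = -5648$)
$n = - \frac{93921245}{25130643}$ ($n = \frac{-18679 + 7370}{3026 + \frac{-902 + 1189}{\left(6 - -87\right) - 8398}} = - \frac{11309}{3026 + \frac{287}{\left(6 + 87\right) - 8398}} = - \frac{11309}{3026 + \frac{287}{93 - 8398}} = - \frac{11309}{3026 + \frac{287}{-8305}} = - \frac{11309}{3026 + 287 \left(- \frac{1}{8305}\right)} = - \frac{11309}{3026 - \frac{287}{8305}} = - \frac{11309}{\frac{25130643}{8305}} = \left(-11309\right) \frac{8305}{25130643} = - \frac{93921245}{25130643} \approx -3.7373$)
$k + n = -5648 - \frac{93921245}{25130643} = - \frac{142031792909}{25130643}$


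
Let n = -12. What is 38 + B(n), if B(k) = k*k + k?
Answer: 170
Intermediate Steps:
B(k) = k + k² (B(k) = k² + k = k + k²)
38 + B(n) = 38 - 12*(1 - 12) = 38 - 12*(-11) = 38 + 132 = 170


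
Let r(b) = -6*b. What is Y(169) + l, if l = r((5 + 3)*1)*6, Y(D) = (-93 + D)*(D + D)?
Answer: 25400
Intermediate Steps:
Y(D) = 2*D*(-93 + D) (Y(D) = (-93 + D)*(2*D) = 2*D*(-93 + D))
l = -288 (l = -6*(5 + 3)*6 = -48*6 = -288)
Y(169) + l = 2*169*(-93 + 169) - 288 = 2*169*76 - 288 = 25688 - 288 = 25400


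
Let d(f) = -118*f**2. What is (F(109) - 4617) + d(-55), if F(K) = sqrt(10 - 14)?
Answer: -361567 + 2*I ≈ -3.6157e+5 + 2.0*I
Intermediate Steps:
F(K) = 2*I (F(K) = sqrt(-4) = 2*I)
(F(109) - 4617) + d(-55) = (2*I - 4617) - 118*(-55)**2 = (-4617 + 2*I) - 118*3025 = (-4617 + 2*I) - 356950 = -361567 + 2*I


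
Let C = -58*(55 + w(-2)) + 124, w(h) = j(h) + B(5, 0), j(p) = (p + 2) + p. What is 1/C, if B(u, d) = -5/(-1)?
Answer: -1/3240 ≈ -0.00030864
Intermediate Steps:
j(p) = 2 + 2*p (j(p) = (2 + p) + p = 2 + 2*p)
B(u, d) = 5 (B(u, d) = -5*(-1) = 5)
w(h) = 7 + 2*h (w(h) = (2 + 2*h) + 5 = 7 + 2*h)
C = -3240 (C = -58*(55 + (7 + 2*(-2))) + 124 = -58*(55 + (7 - 4)) + 124 = -58*(55 + 3) + 124 = -58*58 + 124 = -3364 + 124 = -3240)
1/C = 1/(-3240) = -1/3240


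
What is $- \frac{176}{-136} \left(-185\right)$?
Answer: $- \frac{4070}{17} \approx -239.41$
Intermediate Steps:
$- \frac{176}{-136} \left(-185\right) = \left(-176\right) \left(- \frac{1}{136}\right) \left(-185\right) = \frac{22}{17} \left(-185\right) = - \frac{4070}{17}$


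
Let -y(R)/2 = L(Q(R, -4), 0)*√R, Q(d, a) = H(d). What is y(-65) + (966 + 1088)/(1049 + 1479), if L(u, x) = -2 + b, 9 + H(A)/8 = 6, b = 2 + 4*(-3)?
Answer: 13/16 + 24*I*√65 ≈ 0.8125 + 193.49*I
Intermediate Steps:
b = -10 (b = 2 - 12 = -10)
H(A) = -24 (H(A) = -72 + 8*6 = -72 + 48 = -24)
Q(d, a) = -24
L(u, x) = -12 (L(u, x) = -2 - 10 = -12)
y(R) = 24*√R (y(R) = -(-24)*√R = 24*√R)
y(-65) + (966 + 1088)/(1049 + 1479) = 24*√(-65) + (966 + 1088)/(1049 + 1479) = 24*(I*√65) + 2054/2528 = 24*I*√65 + 2054*(1/2528) = 24*I*√65 + 13/16 = 13/16 + 24*I*√65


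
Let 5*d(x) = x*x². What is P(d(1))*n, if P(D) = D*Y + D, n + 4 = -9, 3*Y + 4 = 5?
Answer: -52/15 ≈ -3.4667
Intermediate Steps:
Y = ⅓ (Y = -4/3 + (⅓)*5 = -4/3 + 5/3 = ⅓ ≈ 0.33333)
d(x) = x³/5 (d(x) = (x*x²)/5 = x³/5)
n = -13 (n = -4 - 9 = -13)
P(D) = 4*D/3 (P(D) = D*(⅓) + D = D/3 + D = 4*D/3)
P(d(1))*n = (4*((⅕)*1³)/3)*(-13) = (4*((⅕)*1)/3)*(-13) = ((4/3)*(⅕))*(-13) = (4/15)*(-13) = -52/15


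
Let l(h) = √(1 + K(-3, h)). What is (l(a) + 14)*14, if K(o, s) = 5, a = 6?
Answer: 196 + 14*√6 ≈ 230.29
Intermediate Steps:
l(h) = √6 (l(h) = √(1 + 5) = √6)
(l(a) + 14)*14 = (√6 + 14)*14 = (14 + √6)*14 = 196 + 14*√6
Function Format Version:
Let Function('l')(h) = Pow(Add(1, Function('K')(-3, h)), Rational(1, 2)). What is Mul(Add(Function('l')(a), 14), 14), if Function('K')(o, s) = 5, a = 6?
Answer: Add(196, Mul(14, Pow(6, Rational(1, 2)))) ≈ 230.29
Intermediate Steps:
Function('l')(h) = Pow(6, Rational(1, 2)) (Function('l')(h) = Pow(Add(1, 5), Rational(1, 2)) = Pow(6, Rational(1, 2)))
Mul(Add(Function('l')(a), 14), 14) = Mul(Add(Pow(6, Rational(1, 2)), 14), 14) = Mul(Add(14, Pow(6, Rational(1, 2))), 14) = Add(196, Mul(14, Pow(6, Rational(1, 2))))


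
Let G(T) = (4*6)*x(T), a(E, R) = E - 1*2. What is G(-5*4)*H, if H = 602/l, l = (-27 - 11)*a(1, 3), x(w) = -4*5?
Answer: -144480/19 ≈ -7604.2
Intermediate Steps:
x(w) = -20
a(E, R) = -2 + E (a(E, R) = E - 2 = -2 + E)
G(T) = -480 (G(T) = (4*6)*(-20) = 24*(-20) = -480)
l = 38 (l = (-27 - 11)*(-2 + 1) = -38*(-1) = 38)
H = 301/19 (H = 602/38 = 602*(1/38) = 301/19 ≈ 15.842)
G(-5*4)*H = -480*301/19 = -144480/19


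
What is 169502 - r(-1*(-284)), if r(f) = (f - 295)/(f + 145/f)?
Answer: 13695934226/80801 ≈ 1.6950e+5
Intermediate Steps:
r(f) = (-295 + f)/(f + 145/f)
169502 - r(-1*(-284)) = 169502 - (-1*(-284))*(-295 - 1*(-284))/(145 + (-1*(-284))**2) = 169502 - 284*(-295 + 284)/(145 + 284**2) = 169502 - 284*(-11)/(145 + 80656) = 169502 - 284*(-11)/80801 = 169502 - 1*(-3124/80801) = 169502 + 3124/80801 = 13695934226/80801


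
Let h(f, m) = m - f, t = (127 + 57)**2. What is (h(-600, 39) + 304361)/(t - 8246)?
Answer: 30500/2561 ≈ 11.909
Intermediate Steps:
t = 33856 (t = 184**2 = 33856)
(h(-600, 39) + 304361)/(t - 8246) = ((39 - 1*(-600)) + 304361)/(33856 - 8246) = ((39 + 600) + 304361)/25610 = (639 + 304361)*(1/25610) = 305000*(1/25610) = 30500/2561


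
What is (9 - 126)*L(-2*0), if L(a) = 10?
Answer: -1170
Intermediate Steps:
(9 - 126)*L(-2*0) = (9 - 126)*10 = -117*10 = -1170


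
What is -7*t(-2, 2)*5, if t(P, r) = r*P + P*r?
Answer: 280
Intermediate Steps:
t(P, r) = 2*P*r (t(P, r) = P*r + P*r = 2*P*r)
-7*t(-2, 2)*5 = -14*(-2)*2*5 = -7*(-8)*5 = 56*5 = 280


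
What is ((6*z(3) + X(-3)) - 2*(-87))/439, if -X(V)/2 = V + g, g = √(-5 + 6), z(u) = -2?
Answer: 166/439 ≈ 0.37813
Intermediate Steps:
g = 1 (g = √1 = 1)
X(V) = -2 - 2*V (X(V) = -2*(V + 1) = -2*(1 + V) = -2 - 2*V)
((6*z(3) + X(-3)) - 2*(-87))/439 = ((6*(-2) + (-2 - 2*(-3))) - 2*(-87))/439 = ((-12 + (-2 + 6)) + 174)*(1/439) = ((-12 + 4) + 174)*(1/439) = (-8 + 174)*(1/439) = 166*(1/439) = 166/439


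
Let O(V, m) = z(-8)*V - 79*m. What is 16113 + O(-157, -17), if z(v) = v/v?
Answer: 17299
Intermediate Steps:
z(v) = 1
O(V, m) = V - 79*m (O(V, m) = 1*V - 79*m = V - 79*m)
16113 + O(-157, -17) = 16113 + (-157 - 79*(-17)) = 16113 + (-157 + 1343) = 16113 + 1186 = 17299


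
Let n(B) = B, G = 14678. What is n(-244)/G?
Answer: -122/7339 ≈ -0.016624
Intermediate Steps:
n(-244)/G = -244/14678 = -244*1/14678 = -122/7339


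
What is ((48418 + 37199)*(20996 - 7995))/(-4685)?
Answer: -1113106617/4685 ≈ -2.3759e+5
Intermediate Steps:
((48418 + 37199)*(20996 - 7995))/(-4685) = (85617*13001)*(-1/4685) = 1113106617*(-1/4685) = -1113106617/4685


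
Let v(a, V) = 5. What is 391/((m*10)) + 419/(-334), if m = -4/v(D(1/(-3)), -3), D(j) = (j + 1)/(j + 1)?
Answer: -66973/1336 ≈ -50.130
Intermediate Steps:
D(j) = 1 (D(j) = (1 + j)/(1 + j) = 1)
m = -4/5 ≈ -0.80000
391/((m*10)) + 419/(-334) = 391/((-4/5*10)) + 419/(-334) = 391/(-8) + 419*(-1/334) = 391*(-1/8) - 419/334 = -391/8 - 419/334 = -66973/1336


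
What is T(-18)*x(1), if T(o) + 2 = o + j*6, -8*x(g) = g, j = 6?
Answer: -2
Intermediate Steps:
x(g) = -g/8
T(o) = 34 + o (T(o) = -2 + (o + 6*6) = -2 + (o + 36) = -2 + (36 + o) = 34 + o)
T(-18)*x(1) = (34 - 18)*(-⅛*1) = 16*(-⅛) = -2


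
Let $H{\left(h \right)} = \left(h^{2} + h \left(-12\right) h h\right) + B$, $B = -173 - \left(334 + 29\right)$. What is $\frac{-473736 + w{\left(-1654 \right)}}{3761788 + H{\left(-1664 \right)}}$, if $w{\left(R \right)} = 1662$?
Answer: $- \frac{78679}{9215974246} \approx -8.5372 \cdot 10^{-6}$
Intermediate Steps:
$B = -536$ ($B = -173 - 363 = -536$)
$H{\left(h \right)} = -536 + h^{2} - 12 h^{3}$ ($H{\left(h \right)} = \left(h^{2} + h \left(-12\right) h h\right) - 536 = \left(h^{2} + - 12 h h h\right) - 536 = \left(h^{2} + - 12 h^{2} h\right) - 536 = \left(h^{2} - 12 h^{3}\right) - 536 = -536 + h^{2} - 12 h^{3}$)
$\frac{-473736 + w{\left(-1654 \right)}}{3761788 + H{\left(-1664 \right)}} = \frac{-473736 + 1662}{3761788 - \left(536 - 55289315328 - 2768896\right)} = - \frac{472074}{3761788 - -55292083688} = - \frac{472074}{3761788 + \left(-536 + 2768896 + 55289315328\right)} = - \frac{472074}{3761788 + 55292083688} = - \frac{472074}{55295845476} = \left(-472074\right) \frac{1}{55295845476} = - \frac{78679}{9215974246}$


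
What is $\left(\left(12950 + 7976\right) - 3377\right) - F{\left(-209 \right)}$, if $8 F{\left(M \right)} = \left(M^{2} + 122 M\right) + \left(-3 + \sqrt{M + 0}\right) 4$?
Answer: $\frac{122221}{8} - \frac{i \sqrt{209}}{2} \approx 15278.0 - 7.2284 i$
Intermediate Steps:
$F{\left(M \right)} = - \frac{3}{2} + \frac{\sqrt{M}}{2} + \frac{M^{2}}{8} + \frac{61 M}{4}$ ($F{\left(M \right)} = \frac{\left(M^{2} + 122 M\right) + \left(-3 + \sqrt{M + 0}\right) 4}{8} = \frac{\left(M^{2} + 122 M\right) + \left(-3 + \sqrt{M}\right) 4}{8} = \frac{\left(M^{2} + 122 M\right) + \left(-12 + 4 \sqrt{M}\right)}{8} = \frac{-12 + M^{2} + 4 \sqrt{M} + 122 M}{8} = - \frac{3}{2} + \frac{\sqrt{M}}{2} + \frac{M^{2}}{8} + \frac{61 M}{4}$)
$\left(\left(12950 + 7976\right) - 3377\right) - F{\left(-209 \right)} = \left(\left(12950 + 7976\right) - 3377\right) - \left(- \frac{3}{2} + \frac{\sqrt{-209}}{2} + \frac{\left(-209\right)^{2}}{8} + \frac{61}{4} \left(-209\right)\right) = \left(20926 - 3377\right) - \left(- \frac{3}{2} + \frac{i \sqrt{209}}{2} + \frac{1}{8} \cdot 43681 - \frac{12749}{4}\right) = 17549 - \left(- \frac{3}{2} + \frac{i \sqrt{209}}{2} + \frac{43681}{8} - \frac{12749}{4}\right) = 17549 - \left(\frac{18171}{8} + \frac{i \sqrt{209}}{2}\right) = \frac{122221}{8} - \frac{i \sqrt{209}}{2}$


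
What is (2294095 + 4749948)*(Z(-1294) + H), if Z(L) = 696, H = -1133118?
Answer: -7976829262146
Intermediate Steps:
(2294095 + 4749948)*(Z(-1294) + H) = (2294095 + 4749948)*(696 - 1133118) = 7044043*(-1132422) = -7976829262146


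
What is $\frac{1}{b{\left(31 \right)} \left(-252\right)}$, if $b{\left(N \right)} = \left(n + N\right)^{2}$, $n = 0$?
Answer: $- \frac{1}{242172} \approx -4.1293 \cdot 10^{-6}$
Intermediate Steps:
$b{\left(N \right)} = N^{2}$ ($b{\left(N \right)} = \left(0 + N\right)^{2} = N^{2}$)
$\frac{1}{b{\left(31 \right)} \left(-252\right)} = \frac{1}{31^{2} \left(-252\right)} = \frac{1}{961 \left(-252\right)} = \frac{1}{-242172} = - \frac{1}{242172}$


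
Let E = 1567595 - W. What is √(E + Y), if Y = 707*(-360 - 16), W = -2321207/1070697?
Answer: √1492333260073092546/1070697 ≈ 1140.9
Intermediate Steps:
W = -2321207/1070697 (W = -2321207*1/1070697 = -2321207/1070697 ≈ -2.1679)
E = 1678421584922/1070697 (E = 1567595 - 1*(-2321207/1070697) = 1567595 + 2321207/1070697 = 1678421584922/1070697 ≈ 1.5676e+6)
Y = -265832 (Y = 707*(-376) = -265832)
√(E + Y) = √(1678421584922/1070697 - 265832) = √(1393796060018/1070697) = √1492333260073092546/1070697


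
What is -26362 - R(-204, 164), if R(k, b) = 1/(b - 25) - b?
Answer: -3641523/139 ≈ -26198.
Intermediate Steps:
R(k, b) = 1/(-25 + b) - b
-26362 - R(-204, 164) = -26362 - (1 - 1*164² + 25*164)/(-25 + 164) = -26362 - (1 - 1*26896 + 4100)/139 = -26362 - (1 - 26896 + 4100)/139 = -26362 - (-22795)/139 = -26362 - 1*(-22795/139) = -26362 + 22795/139 = -3641523/139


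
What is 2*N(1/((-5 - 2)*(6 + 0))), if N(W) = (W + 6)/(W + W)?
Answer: -251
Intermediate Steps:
N(W) = (6 + W)/(2*W) (N(W) = (6 + W)/((2*W)) = (6 + W)*(1/(2*W)) = (6 + W)/(2*W))
2*N(1/((-5 - 2)*(6 + 0))) = 2*((6 + 1/((-5 - 2)*(6 + 0)))/(2*(1/((-5 - 2)*(6 + 0))))) = 2*((6 + 1/(-7*6))/(2*(1/(-7*6)))) = 2*((6 + 1/(-42))/(2*(1/(-42)))) = 2*((6 - 1/42)/(2*(-1/42))) = 2*((½)*(-42)*(251/42)) = 2*(-251/2) = -251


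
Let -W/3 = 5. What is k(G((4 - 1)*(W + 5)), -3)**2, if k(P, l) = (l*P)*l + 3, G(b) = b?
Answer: 71289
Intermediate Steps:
W = -15 (W = -3*5 = -15)
k(P, l) = 3 + P*l**2 (k(P, l) = (P*l)*l + 3 = P*l**2 + 3 = 3 + P*l**2)
k(G((4 - 1)*(W + 5)), -3)**2 = (3 + ((4 - 1)*(-15 + 5))*(-3)**2)**2 = (3 + (3*(-10))*9)**2 = (3 - 30*9)**2 = (3 - 270)**2 = (-267)**2 = 71289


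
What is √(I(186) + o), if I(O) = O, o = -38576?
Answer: I*√38390 ≈ 195.93*I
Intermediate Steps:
√(I(186) + o) = √(186 - 38576) = √(-38390) = I*√38390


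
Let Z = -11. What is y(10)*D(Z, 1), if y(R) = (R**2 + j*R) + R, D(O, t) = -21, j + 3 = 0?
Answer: -1680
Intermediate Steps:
j = -3 (j = -3 + 0 = -3)
y(R) = R**2 - 2*R (y(R) = (R**2 - 3*R) + R = R**2 - 2*R)
y(10)*D(Z, 1) = (10*(-2 + 10))*(-21) = (10*8)*(-21) = 80*(-21) = -1680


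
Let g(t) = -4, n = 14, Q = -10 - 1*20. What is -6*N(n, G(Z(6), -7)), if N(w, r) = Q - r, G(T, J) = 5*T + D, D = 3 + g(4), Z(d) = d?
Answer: 354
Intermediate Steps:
Q = -30 (Q = -10 - 20 = -30)
D = -1 (D = 3 - 4 = -1)
G(T, J) = -1 + 5*T (G(T, J) = 5*T - 1 = -1 + 5*T)
N(w, r) = -30 - r
-6*N(n, G(Z(6), -7)) = -6*(-30 - (-1 + 5*6)) = -6*(-30 - (-1 + 30)) = -6*(-30 - 1*29) = -6*(-30 - 29) = -6*(-59) = 354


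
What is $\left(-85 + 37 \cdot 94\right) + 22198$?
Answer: $25591$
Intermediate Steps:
$\left(-85 + 37 \cdot 94\right) + 22198 = \left(-85 + 3478\right) + 22198 = 3393 + 22198 = 25591$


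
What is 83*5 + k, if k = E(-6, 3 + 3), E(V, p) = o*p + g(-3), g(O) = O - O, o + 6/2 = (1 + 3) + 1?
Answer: 427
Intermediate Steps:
o = 2 (o = -3 + ((1 + 3) + 1) = -3 + (4 + 1) = -3 + 5 = 2)
g(O) = 0
E(V, p) = 2*p (E(V, p) = 2*p + 0 = 2*p)
k = 12 (k = 2*(3 + 3) = 2*6 = 12)
83*5 + k = 83*5 + 12 = 415 + 12 = 427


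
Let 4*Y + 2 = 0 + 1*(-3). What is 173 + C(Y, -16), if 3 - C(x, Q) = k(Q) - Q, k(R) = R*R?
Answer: -96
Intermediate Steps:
Y = -5/4 (Y = -½ + (0 + 1*(-3))/4 = -½ + (0 - 3)/4 = -½ + (¼)*(-3) = -½ - ¾ = -5/4 ≈ -1.2500)
k(R) = R²
C(x, Q) = 3 + Q - Q² (C(x, Q) = 3 - (Q² - Q) = 3 + (Q - Q²) = 3 + Q - Q²)
173 + C(Y, -16) = 173 + (3 - 16 - 1*(-16)²) = 173 + (3 - 16 - 1*256) = 173 + (3 - 16 - 256) = 173 - 269 = -96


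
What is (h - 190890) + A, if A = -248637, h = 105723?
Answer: -333804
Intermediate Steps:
(h - 190890) + A = (105723 - 190890) - 248637 = -85167 - 248637 = -333804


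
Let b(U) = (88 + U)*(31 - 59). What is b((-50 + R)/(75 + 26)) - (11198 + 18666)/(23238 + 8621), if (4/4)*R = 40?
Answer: -7922653920/3217759 ≈ -2462.2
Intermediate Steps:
R = 40
b(U) = -2464 - 28*U (b(U) = (88 + U)*(-28) = -2464 - 28*U)
b((-50 + R)/(75 + 26)) - (11198 + 18666)/(23238 + 8621) = (-2464 - 28*(-50 + 40)/(75 + 26)) - (11198 + 18666)/(23238 + 8621) = (-2464 - (-280)/101) - 29864/31859 = (-2464 - 28*(-10/101)) - 1*29864/31859 = (-2464 + 280/101) - 29864/31859 = -248584/101 - 29864/31859 = -7922653920/3217759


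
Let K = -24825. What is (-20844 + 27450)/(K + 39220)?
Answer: 6606/14395 ≈ 0.45891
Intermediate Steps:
(-20844 + 27450)/(K + 39220) = (-20844 + 27450)/(-24825 + 39220) = 6606/14395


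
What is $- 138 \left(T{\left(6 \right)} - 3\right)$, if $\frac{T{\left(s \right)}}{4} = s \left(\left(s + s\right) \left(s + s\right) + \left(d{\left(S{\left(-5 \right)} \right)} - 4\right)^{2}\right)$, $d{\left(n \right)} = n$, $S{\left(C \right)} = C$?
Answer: $-744786$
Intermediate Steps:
$T{\left(s \right)} = 4 s \left(81 + 4 s^{2}\right)$ ($T{\left(s \right)} = 4 s \left(\left(s + s\right) \left(s + s\right) + \left(-5 - 4\right)^{2}\right) = 4 s \left(2 s 2 s + \left(-9\right)^{2}\right) = 4 s \left(4 s^{2} + 81\right) = 4 s \left(81 + 4 s^{2}\right)$)
$- 138 \left(T{\left(6 \right)} - 3\right) = - 138 \left(\left(16 \cdot 6^{3} + 324 \cdot 6\right) - 3\right) = - 138 \left(\left(16 \cdot 216 + 1944\right) - 3\right) = - 138 \left(\left(3456 + 1944\right) - 3\right) = - 138 \left(5400 - 3\right) = \left(-138\right) 5397 = -744786$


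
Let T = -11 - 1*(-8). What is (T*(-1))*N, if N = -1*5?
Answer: -15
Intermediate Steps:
T = -3 (T = -11 + 8 = -3)
N = -5
(T*(-1))*N = -3*(-1)*(-5) = 3*(-5) = -15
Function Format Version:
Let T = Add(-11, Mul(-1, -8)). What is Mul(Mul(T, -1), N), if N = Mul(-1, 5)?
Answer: -15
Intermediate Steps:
T = -3 (T = Add(-11, 8) = -3)
N = -5
Mul(Mul(T, -1), N) = Mul(Mul(-3, -1), -5) = Mul(3, -5) = -15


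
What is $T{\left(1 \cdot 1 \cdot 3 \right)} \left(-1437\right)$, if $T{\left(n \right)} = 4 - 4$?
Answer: $0$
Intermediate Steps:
$T{\left(n \right)} = 0$ ($T{\left(n \right)} = 4 - 4 = 0$)
$T{\left(1 \cdot 1 \cdot 3 \right)} \left(-1437\right) = 0 \left(-1437\right) = 0$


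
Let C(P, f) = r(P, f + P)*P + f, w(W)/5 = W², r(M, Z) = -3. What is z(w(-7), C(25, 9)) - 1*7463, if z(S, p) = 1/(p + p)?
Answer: -985117/132 ≈ -7463.0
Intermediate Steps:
w(W) = 5*W²
C(P, f) = f - 3*P (C(P, f) = -3*P + f = f - 3*P)
z(S, p) = 1/(2*p)
z(w(-7), C(25, 9)) - 1*7463 = 1/(2*(9 - 3*25)) - 1*7463 = 1/(2*(9 - 75)) - 7463 = (½)/(-66) - 7463 = (½)*(-1/66) - 7463 = -1/132 - 7463 = -985117/132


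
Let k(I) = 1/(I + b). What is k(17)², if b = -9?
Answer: 1/64 ≈ 0.015625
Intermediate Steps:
k(I) = 1/(-9 + I) (k(I) = 1/(I - 9) = 1/(-9 + I))
k(17)² = (1/(-9 + 17))² = (1/8)² = (⅛)² = 1/64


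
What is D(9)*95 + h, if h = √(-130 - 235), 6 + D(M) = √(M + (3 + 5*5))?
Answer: -570 + 95*√37 + I*√365 ≈ 7.8624 + 19.105*I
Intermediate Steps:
D(M) = -6 + √(28 + M) (D(M) = -6 + √(M + (3 + 5*5)) = -6 + √(M + (3 + 25)) = -6 + √(M + 28) = -6 + √(28 + M))
h = I*√365 (h = √(-365) = I*√365 ≈ 19.105*I)
D(9)*95 + h = (-6 + √(28 + 9))*95 + I*√365 = (-6 + √37)*95 + I*√365 = (-570 + 95*√37) + I*√365 = -570 + 95*√37 + I*√365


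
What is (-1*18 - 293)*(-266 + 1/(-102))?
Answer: 8438363/102 ≈ 82729.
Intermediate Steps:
(-1*18 - 293)*(-266 + 1/(-102)) = (-18 - 293)*(-266 - 1/102) = -311*(-27133/102) = 8438363/102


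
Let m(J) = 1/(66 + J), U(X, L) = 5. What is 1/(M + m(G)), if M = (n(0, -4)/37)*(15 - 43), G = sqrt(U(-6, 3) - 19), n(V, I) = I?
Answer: 18199634/55365657 + 1369*I*sqrt(14)/55365657 ≈ 0.32872 + 9.2518e-5*I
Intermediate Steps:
G = I*sqrt(14) (G = sqrt(5 - 19) = sqrt(-14) = I*sqrt(14) ≈ 3.7417*I)
M = 112/37 (M = (-4/37)*(15 - 43) = -4*1/37*(-28) = -4/37*(-28) = 112/37 ≈ 3.0270)
1/(M + m(G)) = 1/(112/37 + 1/(66 + I*sqrt(14)))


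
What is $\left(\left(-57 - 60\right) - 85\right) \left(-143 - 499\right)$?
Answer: $129684$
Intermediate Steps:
$\left(\left(-57 - 60\right) - 85\right) \left(-143 - 499\right) = \left(\left(-57 - 60\right) - 85\right) \left(-642\right) = \left(-117 - 85\right) \left(-642\right) = \left(-202\right) \left(-642\right) = 129684$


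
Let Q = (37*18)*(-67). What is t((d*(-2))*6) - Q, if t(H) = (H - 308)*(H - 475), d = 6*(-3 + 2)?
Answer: 139730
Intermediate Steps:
d = -6 (d = 6*(-1) = -6)
t(H) = (-475 + H)*(-308 + H) (t(H) = (-308 + H)*(-475 + H) = (-475 + H)*(-308 + H))
Q = -44622 (Q = 666*(-67) = -44622)
t((d*(-2))*6) - Q = (146300 + (-6*(-2)*6)² - 783*(-6*(-2))*6) - 1*(-44622) = (146300 + (12*6)² - 9396*6) + 44622 = (146300 + 72² - 783*72) + 44622 = (146300 + 5184 - 56376) + 44622 = 95108 + 44622 = 139730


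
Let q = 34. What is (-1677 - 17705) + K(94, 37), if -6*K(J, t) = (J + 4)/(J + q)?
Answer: -7442737/384 ≈ -19382.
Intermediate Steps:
K(J, t) = -(4 + J)/(6*(34 + J)) (K(J, t) = -(J + 4)/(6*(J + 34)) = -(4 + J)/(6*(34 + J)))
(-1677 - 17705) + K(94, 37) = (-1677 - 17705) + (-4 - 1*94)/(6*(34 + 94)) = -19382 + (⅙)*(-4 - 94)/128 = -19382 + (⅙)*(1/128)*(-98) = -19382 - 49/384 = -7442737/384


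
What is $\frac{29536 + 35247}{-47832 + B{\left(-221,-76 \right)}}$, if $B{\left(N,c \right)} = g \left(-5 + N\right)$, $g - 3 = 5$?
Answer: $- \frac{64783}{49640} \approx -1.3051$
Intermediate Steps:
$g = 8$ ($g = 3 + 5 = 8$)
$B{\left(N,c \right)} = -40 + 8 N$ ($B{\left(N,c \right)} = 8 \left(-5 + N\right) = -40 + 8 N$)
$\frac{29536 + 35247}{-47832 + B{\left(-221,-76 \right)}} = \frac{29536 + 35247}{-47832 + \left(-40 + 8 \left(-221\right)\right)} = \frac{64783}{-47832 - 1808} = \frac{64783}{-49640} = 64783 \left(- \frac{1}{49640}\right) = - \frac{64783}{49640}$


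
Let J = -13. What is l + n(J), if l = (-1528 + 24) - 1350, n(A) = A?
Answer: -2867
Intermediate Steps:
l = -2854 (l = -1504 - 1350 = -2854)
l + n(J) = -2854 - 13 = -2867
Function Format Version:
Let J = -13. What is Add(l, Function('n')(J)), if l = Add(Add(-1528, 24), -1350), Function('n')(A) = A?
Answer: -2867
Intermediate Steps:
l = -2854 (l = Add(-1504, -1350) = -2854)
Add(l, Function('n')(J)) = Add(-2854, -13) = -2867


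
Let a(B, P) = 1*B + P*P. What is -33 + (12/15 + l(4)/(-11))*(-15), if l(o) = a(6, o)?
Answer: -15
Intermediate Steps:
a(B, P) = B + P**2
l(o) = 6 + o**2
-33 + (12/15 + l(4)/(-11))*(-15) = -33 + (12/15 + (6 + 4**2)/(-11))*(-15) = -33 + (12*(1/15) + (6 + 16)*(-1/11))*(-15) = -33 + (4/5 + 22*(-1/11))*(-15) = -33 + (4/5 - 2)*(-15) = -33 - 6/5*(-15) = -33 + 18 = -15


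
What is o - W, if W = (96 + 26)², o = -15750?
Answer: -30634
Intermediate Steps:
W = 14884 (W = 122² = 14884)
o - W = -15750 - 1*14884 = -15750 - 14884 = -30634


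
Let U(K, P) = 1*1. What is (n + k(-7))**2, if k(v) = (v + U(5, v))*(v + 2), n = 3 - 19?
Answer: 196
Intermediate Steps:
U(K, P) = 1
n = -16
k(v) = (1 + v)*(2 + v) (k(v) = (v + 1)*(v + 2) = (1 + v)*(2 + v))
(n + k(-7))**2 = (-16 + (2 + (-7)**2 + 3*(-7)))**2 = (-16 + (2 + 49 - 21))**2 = (-16 + 30)**2 = 14**2 = 196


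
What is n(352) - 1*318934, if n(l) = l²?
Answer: -195030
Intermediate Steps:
n(352) - 1*318934 = 352² - 1*318934 = 123904 - 318934 = -195030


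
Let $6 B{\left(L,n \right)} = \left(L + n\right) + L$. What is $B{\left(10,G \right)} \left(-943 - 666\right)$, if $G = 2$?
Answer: $- \frac{17699}{3} \approx -5899.7$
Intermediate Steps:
$B{\left(L,n \right)} = \frac{L}{3} + \frac{n}{6}$ ($B{\left(L,n \right)} = \frac{\left(L + n\right) + L}{6} = \frac{n + 2 L}{6} = \frac{L}{3} + \frac{n}{6}$)
$B{\left(10,G \right)} \left(-943 - 666\right) = \left(\frac{1}{3} \cdot 10 + \frac{1}{6} \cdot 2\right) \left(-943 - 666\right) = \left(\frac{10}{3} + \frac{1}{3}\right) \left(-943 - 666\right) = \frac{11}{3} \left(-1609\right) = - \frac{17699}{3}$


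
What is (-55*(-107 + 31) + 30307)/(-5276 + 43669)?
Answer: 34487/38393 ≈ 0.89826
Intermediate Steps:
(-55*(-107 + 31) + 30307)/(-5276 + 43669) = (-55*(-76) + 30307)/38393 = (4180 + 30307)*(1/38393) = 34487*(1/38393) = 34487/38393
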